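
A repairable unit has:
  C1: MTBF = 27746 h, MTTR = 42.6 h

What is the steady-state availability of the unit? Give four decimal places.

0.9985

A(C1) = MTBF/(MTBF+MTTR) = 27746/(27746+42.6) = 0.9985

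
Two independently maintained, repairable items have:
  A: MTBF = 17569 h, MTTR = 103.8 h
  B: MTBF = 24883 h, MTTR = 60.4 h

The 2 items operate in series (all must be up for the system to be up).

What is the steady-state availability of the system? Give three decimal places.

0.992

A(A) = MTBF/(MTBF+MTTR) = 17569/(17569+103.8) = 0.994127
A(B) = MTBF/(MTBF+MTTR) = 24883/(24883+60.4) = 0.997579
Series availability: 0.994127 × 0.997579 = 0.992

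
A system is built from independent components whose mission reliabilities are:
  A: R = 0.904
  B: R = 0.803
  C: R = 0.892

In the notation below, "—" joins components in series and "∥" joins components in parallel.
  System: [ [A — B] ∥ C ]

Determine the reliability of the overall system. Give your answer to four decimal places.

0.9704

Series (A and B): 0.904000 × 0.803000 = 0.725912
Parallel ([0.725912] and C): 1 − (1 − 0.725912)(1 − 0.892000) = 0.9704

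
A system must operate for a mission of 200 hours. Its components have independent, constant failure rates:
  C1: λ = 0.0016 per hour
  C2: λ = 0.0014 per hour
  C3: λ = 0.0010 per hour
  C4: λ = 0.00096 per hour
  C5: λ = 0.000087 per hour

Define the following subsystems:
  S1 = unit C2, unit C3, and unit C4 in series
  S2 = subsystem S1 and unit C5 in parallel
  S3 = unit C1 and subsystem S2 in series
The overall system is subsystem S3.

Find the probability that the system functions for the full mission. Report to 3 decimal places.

R(C1) = exp(−0.0016 × 200) = 0.72615
R(C2) = exp(−0.0014 × 200) = 0.75578
R(C3) = exp(−0.0010 × 200) = 0.81873
R(C4) = exp(−0.00096 × 200) = 0.82531
R(C5) = exp(−0.000087 × 200) = 0.98275
Series (C2, C3, and C4): 0.75578 × 0.81873 × 0.82531 = 0.51069
Parallel ([0.51069] and C5): 1 − (1 − 0.51069)(1 − 0.98275) = 0.99156
Series (C1 and [0.99156]): 0.72615 × 0.99156 = 0.720

0.720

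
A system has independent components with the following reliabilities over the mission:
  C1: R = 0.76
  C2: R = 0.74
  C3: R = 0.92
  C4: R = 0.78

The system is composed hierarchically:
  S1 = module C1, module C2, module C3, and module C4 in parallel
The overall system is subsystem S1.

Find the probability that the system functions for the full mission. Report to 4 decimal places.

Parallel (C1, C2, C3, and C4): 1 − (1 − 0.760000)(1 − 0.740000)(1 − 0.920000)(1 − 0.780000) = 0.9989

0.9989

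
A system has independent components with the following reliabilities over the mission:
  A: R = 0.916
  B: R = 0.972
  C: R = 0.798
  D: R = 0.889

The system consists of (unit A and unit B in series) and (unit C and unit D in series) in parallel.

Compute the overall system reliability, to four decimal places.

0.9681

Series (A and B): 0.916000 × 0.972000 = 0.890352
Series (C and D): 0.798000 × 0.889000 = 0.709422
Parallel ([0.890352] and [0.709422]): 1 − (1 − 0.890352)(1 − 0.709422) = 0.9681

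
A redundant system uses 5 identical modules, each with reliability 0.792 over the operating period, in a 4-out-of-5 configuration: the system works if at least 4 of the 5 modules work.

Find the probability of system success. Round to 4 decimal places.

0.7208

R = Σ_{i=4}^{5} C(5,i) p^i (1−p)^{5−i} with p = 0.792
C(5,4)·0.792^4·0.208^1 = 0.409199
C(5,5)·0.792^5·0.208^0 = 0.311620
Sum = 0.7208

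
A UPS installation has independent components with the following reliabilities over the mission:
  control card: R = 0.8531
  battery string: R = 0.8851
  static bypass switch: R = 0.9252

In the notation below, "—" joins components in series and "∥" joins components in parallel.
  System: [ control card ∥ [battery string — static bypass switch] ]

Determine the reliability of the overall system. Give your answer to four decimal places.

Series (battery string and static bypass switch): 0.885100 × 0.925200 = 0.818895
Parallel (control card and [0.818895]): 1 − (1 − 0.853100)(1 − 0.818895) = 0.9734

0.9734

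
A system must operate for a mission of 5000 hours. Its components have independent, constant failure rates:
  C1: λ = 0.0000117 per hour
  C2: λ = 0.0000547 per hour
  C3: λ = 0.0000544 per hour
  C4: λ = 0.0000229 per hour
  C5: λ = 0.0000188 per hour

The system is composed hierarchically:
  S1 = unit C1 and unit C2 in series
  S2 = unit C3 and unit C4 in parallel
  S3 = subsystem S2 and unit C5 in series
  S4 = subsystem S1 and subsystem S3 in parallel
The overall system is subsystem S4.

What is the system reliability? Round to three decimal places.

0.968

R(C1) = exp(−0.0000117 × 5000) = 0.94318
R(C2) = exp(−0.0000547 × 5000) = 0.76071
R(C3) = exp(−0.0000544 × 5000) = 0.76185
R(C4) = exp(−0.0000229 × 5000) = 0.89181
R(C5) = exp(−0.0000188 × 5000) = 0.91028
Series (C1 and C2): 0.94318 × 0.76071 = 0.71749
Parallel (C3 and C4): 1 − (1 − 0.76185)(1 − 0.89181) = 0.97423
Series ([0.97423] and C5): 0.97423 × 0.91028 = 0.88682
Parallel ([0.71749] and [0.88682]): 1 − (1 − 0.71749)(1 − 0.88682) = 0.968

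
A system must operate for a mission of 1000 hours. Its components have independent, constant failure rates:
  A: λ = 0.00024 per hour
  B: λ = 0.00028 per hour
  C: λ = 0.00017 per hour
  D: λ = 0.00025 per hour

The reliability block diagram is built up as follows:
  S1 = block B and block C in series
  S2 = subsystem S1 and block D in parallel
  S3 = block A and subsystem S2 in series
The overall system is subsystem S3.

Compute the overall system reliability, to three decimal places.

R(A) = exp(−0.00024 × 1000) = 0.78663
R(B) = exp(−0.00028 × 1000) = 0.75578
R(C) = exp(−0.00017 × 1000) = 0.84366
R(D) = exp(−0.00025 × 1000) = 0.77880
Series (B and C): 0.75578 × 0.84366 = 0.63762
Parallel ([0.63762] and D): 1 − (1 − 0.63762)(1 − 0.77880) = 0.91984
Series (A and [0.91984]): 0.78663 × 0.91984 = 0.724

0.724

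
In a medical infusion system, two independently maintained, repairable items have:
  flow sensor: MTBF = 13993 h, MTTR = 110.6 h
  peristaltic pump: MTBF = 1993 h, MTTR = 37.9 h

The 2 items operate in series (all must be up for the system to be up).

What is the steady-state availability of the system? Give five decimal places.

0.97364

A(flow sensor) = MTBF/(MTBF+MTTR) = 13993/(13993+110.6) = 0.992158
A(peristaltic pump) = MTBF/(MTBF+MTTR) = 1993/(1993+37.9) = 0.981338
Series availability: 0.992158 × 0.981338 = 0.97364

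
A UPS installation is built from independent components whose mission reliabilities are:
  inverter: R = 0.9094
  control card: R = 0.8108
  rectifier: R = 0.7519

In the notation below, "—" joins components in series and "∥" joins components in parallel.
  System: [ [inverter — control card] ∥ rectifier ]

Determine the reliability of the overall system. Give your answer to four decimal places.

Series (inverter and control card): 0.909400 × 0.810800 = 0.737342
Parallel ([0.737342] and rectifier): 1 − (1 − 0.737342)(1 − 0.751900) = 0.9348

0.9348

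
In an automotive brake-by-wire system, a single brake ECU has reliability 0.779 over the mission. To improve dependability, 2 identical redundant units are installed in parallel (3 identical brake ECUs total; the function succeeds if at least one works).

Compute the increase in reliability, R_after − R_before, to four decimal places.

0.2102

R_before = 0.779
R_after = 1 − (1 − 0.779)^3 = 0.9892
ΔR = 0.9892 − 0.779 = 0.2102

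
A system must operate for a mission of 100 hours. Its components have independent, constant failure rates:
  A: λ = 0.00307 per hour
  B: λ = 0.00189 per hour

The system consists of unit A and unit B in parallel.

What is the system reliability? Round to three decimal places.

0.954

R(A) = exp(−0.00307 × 100) = 0.73565
R(B) = exp(−0.00189 × 100) = 0.82779
Parallel (A and B): 1 − (1 − 0.73565)(1 − 0.82779) = 0.954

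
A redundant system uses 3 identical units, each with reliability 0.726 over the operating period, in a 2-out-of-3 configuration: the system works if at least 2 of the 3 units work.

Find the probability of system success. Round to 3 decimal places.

R = Σ_{i=2}^{3} C(3,i) p^i (1−p)^{3−i} with p = 0.726
C(3,2)·0.726^2·0.274^1 = 0.43326
C(3,3)·0.726^3·0.274^0 = 0.38266
Sum = 0.816

0.816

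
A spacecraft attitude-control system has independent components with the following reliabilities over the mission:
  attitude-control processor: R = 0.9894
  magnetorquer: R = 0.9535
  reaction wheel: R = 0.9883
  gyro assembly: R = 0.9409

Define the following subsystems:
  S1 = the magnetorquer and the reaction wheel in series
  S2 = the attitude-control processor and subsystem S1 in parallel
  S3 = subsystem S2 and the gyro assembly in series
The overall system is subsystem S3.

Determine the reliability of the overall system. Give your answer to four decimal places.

0.9403

Series (magnetorquer and reaction wheel): 0.953500 × 0.988300 = 0.942344
Parallel (attitude-control processor and [0.942344]): 1 − (1 − 0.989400)(1 − 0.942344) = 0.999389
Series ([0.999389] and gyro assembly): 0.999389 × 0.940900 = 0.9403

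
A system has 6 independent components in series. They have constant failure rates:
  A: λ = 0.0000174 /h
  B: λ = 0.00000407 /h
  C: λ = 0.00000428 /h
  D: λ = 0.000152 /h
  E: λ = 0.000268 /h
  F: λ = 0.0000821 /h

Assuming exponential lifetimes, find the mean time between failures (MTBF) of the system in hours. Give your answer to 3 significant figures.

1890

Series of exponential components: λ_sys = Σ λ_i
λ_sys = 0.0000174 + 0.00000407 + 0.00000428 + 0.000152 + 0.000268 + 0.0000821 = 5.2785e-04 /h
MTBF = 1 / λ_sys = 1890 h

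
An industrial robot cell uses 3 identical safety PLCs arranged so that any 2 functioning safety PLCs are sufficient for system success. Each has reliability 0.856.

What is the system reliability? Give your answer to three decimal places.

0.944

R = Σ_{i=2}^{3} C(3,i) p^i (1−p)^{3−i} with p = 0.856
C(3,2)·0.856^2·0.144^1 = 0.31654
C(3,3)·0.856^3·0.144^0 = 0.62722
Sum = 0.944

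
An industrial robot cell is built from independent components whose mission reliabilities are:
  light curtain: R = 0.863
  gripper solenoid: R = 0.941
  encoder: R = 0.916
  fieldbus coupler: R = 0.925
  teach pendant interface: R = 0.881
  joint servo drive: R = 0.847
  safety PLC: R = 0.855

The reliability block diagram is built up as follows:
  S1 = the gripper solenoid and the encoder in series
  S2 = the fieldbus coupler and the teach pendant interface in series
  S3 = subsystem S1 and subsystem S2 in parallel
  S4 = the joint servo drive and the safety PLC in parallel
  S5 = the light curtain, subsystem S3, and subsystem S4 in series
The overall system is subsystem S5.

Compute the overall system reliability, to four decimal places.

0.8223

Series (gripper solenoid and encoder): 0.941000 × 0.916000 = 0.861956
Series (fieldbus coupler and teach pendant interface): 0.925000 × 0.881000 = 0.814925
Parallel ([0.861956] and [0.814925]): 1 − (1 − 0.861956)(1 − 0.814925) = 0.974452
Parallel (joint servo drive and safety PLC): 1 − (1 − 0.847000)(1 − 0.855000) = 0.977815
Series (light curtain, [0.974452], and [0.977815]): 0.863000 × 0.974452 × 0.977815 = 0.8223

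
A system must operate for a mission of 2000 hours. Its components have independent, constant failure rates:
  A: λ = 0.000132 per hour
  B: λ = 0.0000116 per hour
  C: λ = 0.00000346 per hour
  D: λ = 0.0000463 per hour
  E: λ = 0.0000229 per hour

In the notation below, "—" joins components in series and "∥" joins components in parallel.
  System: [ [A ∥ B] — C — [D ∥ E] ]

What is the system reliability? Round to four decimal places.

0.9839

R(A) = exp(−0.000132 × 2000) = 0.767974
R(B) = exp(−0.0000116 × 2000) = 0.977067
R(C) = exp(−0.00000346 × 2000) = 0.993104
R(D) = exp(−0.0000463 × 2000) = 0.911558
R(E) = exp(−0.0000229 × 2000) = 0.955233
Parallel (A and B): 1 − (1 − 0.767974)(1 − 0.977067) = 0.994679
Parallel (D and E): 1 − (1 − 0.911558)(1 − 0.955233) = 0.996041
Series ([0.994679], C, and [0.996041]): 0.994679 × 0.993104 × 0.996041 = 0.9839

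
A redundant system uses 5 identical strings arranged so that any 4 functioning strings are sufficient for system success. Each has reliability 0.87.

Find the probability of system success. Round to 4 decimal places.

0.8708

R = Σ_{i=4}^{5} C(5,i) p^i (1−p)^{5−i} with p = 0.87
C(5,4)·0.87^4·0.13^1 = 0.372383
C(5,5)·0.87^5·0.13^0 = 0.498421
Sum = 0.8708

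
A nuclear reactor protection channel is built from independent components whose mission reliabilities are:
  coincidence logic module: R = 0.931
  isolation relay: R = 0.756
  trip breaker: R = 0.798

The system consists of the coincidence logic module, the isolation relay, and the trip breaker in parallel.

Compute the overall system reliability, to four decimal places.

Parallel (coincidence logic module, isolation relay, and trip breaker): 1 − (1 − 0.931000)(1 − 0.756000)(1 − 0.798000) = 0.9966

0.9966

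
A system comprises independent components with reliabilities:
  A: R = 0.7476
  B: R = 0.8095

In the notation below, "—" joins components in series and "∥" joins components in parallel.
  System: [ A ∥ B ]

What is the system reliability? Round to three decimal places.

Parallel (A and B): 1 − (1 − 0.74760)(1 − 0.80950) = 0.952

0.952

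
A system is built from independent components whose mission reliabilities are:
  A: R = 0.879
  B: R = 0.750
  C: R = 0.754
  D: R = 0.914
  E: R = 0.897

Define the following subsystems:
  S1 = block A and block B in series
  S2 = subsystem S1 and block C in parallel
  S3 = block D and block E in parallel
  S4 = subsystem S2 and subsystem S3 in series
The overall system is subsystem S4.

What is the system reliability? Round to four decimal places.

0.9081

Series (A and B): 0.879000 × 0.750000 = 0.659250
Parallel ([0.659250] and C): 1 − (1 − 0.659250)(1 − 0.754000) = 0.916176
Parallel (D and E): 1 − (1 − 0.914000)(1 − 0.897000) = 0.991142
Series ([0.916176] and [0.991142]): 0.916176 × 0.991142 = 0.9081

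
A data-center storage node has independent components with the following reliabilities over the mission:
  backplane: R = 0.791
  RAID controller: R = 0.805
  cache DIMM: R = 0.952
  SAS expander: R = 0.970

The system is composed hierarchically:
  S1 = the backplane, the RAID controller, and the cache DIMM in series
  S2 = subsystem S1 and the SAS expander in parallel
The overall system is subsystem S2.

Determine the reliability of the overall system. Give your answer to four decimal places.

Series (backplane, RAID controller, and cache DIMM): 0.791000 × 0.805000 × 0.952000 = 0.606191
Parallel ([0.606191] and SAS expander): 1 − (1 − 0.606191)(1 − 0.970000) = 0.9882

0.9882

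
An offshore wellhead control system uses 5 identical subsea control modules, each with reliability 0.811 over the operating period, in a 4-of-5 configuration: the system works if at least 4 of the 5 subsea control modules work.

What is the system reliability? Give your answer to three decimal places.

R = Σ_{i=4}^{5} C(5,i) p^i (1−p)^{5−i} with p = 0.811
C(5,4)·0.811^4·0.189^1 = 0.40880
C(5,5)·0.811^5·0.189^0 = 0.35084
Sum = 0.760

0.760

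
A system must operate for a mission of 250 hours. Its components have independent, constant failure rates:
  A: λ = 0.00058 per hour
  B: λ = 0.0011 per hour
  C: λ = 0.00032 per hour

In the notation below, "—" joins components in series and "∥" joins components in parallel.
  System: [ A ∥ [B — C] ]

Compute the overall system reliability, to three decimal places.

0.960

R(A) = exp(−0.00058 × 250) = 0.86502
R(B) = exp(−0.0011 × 250) = 0.75957
R(C) = exp(−0.00032 × 250) = 0.92312
Series (B and C): 0.75957 × 0.92312 = 0.70117
Parallel (A and [0.70117]): 1 − (1 − 0.86502)(1 − 0.70117) = 0.960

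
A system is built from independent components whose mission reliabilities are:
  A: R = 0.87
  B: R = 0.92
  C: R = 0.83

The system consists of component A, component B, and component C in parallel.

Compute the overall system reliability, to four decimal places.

Parallel (A, B, and C): 1 − (1 − 0.870000)(1 − 0.920000)(1 − 0.830000) = 0.9982

0.9982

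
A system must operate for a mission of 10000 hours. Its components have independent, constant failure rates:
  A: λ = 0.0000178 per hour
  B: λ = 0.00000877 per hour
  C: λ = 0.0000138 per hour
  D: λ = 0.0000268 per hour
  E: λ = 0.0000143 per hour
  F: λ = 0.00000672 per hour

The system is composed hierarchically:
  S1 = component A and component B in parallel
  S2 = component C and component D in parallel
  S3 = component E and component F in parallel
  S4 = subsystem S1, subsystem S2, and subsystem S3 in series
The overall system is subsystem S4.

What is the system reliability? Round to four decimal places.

R(A) = exp(−0.0000178 × 10000) = 0.836942
R(B) = exp(−0.00000877 × 10000) = 0.916036
R(C) = exp(−0.0000138 × 10000) = 0.871099
R(D) = exp(−0.0000268 × 10000) = 0.764908
R(E) = exp(−0.0000143 × 10000) = 0.866754
R(F) = exp(−0.00000672 × 10000) = 0.935008
Parallel (A and B): 1 − (1 − 0.836942)(1 − 0.916036) = 0.986309
Parallel (C and D): 1 − (1 − 0.871099)(1 − 0.764908) = 0.969696
Parallel (E and F): 1 − (1 − 0.866754)(1 − 0.935008) = 0.991340
Series ([0.986309], [0.969696], and [0.991340]): 0.986309 × 0.969696 × 0.991340 = 0.9481

0.9481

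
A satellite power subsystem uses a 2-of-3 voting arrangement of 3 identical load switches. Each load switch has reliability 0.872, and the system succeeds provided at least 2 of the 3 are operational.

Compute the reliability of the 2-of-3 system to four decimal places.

R = Σ_{i=2}^{3} C(3,i) p^i (1−p)^{3−i} with p = 0.872
C(3,2)·0.872^2·0.128^1 = 0.291987
C(3,3)·0.872^3·0.128^0 = 0.663055
Sum = 0.9550

0.9550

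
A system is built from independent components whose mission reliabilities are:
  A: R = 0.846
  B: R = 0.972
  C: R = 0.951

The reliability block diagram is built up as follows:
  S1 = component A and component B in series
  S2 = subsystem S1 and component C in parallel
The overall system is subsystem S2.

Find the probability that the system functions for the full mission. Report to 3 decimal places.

0.991

Series (A and B): 0.84600 × 0.97200 = 0.82231
Parallel ([0.82231] and C): 1 − (1 − 0.82231)(1 − 0.95100) = 0.991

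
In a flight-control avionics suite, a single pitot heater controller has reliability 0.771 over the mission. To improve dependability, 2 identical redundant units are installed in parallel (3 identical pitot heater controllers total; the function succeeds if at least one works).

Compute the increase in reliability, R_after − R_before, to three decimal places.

0.217

R_before = 0.771
R_after = 1 − (1 − 0.771)^3 = 0.988
ΔR = 0.988 − 0.771 = 0.217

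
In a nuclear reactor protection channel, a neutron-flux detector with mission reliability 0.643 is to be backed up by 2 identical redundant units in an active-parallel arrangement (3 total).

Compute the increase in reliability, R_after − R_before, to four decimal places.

R_before = 0.643
R_after = 1 − (1 − 0.643)^3 = 0.9545
ΔR = 0.9545 − 0.643 = 0.3115

0.3115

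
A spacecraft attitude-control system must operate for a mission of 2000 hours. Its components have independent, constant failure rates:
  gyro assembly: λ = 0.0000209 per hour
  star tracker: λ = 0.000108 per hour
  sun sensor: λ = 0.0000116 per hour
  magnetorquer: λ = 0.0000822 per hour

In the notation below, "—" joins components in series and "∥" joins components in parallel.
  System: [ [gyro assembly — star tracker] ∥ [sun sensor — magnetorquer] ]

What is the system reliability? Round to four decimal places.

R(gyro assembly) = exp(−0.0000209 × 2000) = 0.959062
R(star tracker) = exp(−0.000108 × 2000) = 0.805735
R(sun sensor) = exp(−0.0000116 × 2000) = 0.977067
R(magnetorquer) = exp(−0.0000822 × 2000) = 0.848403
Series (gyro assembly and star tracker): 0.959062 × 0.805735 = 0.772750
Series (sun sensor and magnetorquer): 0.977067 × 0.848403 = 0.828947
Parallel ([0.772750] and [0.828947]): 1 − (1 − 0.772750)(1 − 0.828947) = 0.9611

0.9611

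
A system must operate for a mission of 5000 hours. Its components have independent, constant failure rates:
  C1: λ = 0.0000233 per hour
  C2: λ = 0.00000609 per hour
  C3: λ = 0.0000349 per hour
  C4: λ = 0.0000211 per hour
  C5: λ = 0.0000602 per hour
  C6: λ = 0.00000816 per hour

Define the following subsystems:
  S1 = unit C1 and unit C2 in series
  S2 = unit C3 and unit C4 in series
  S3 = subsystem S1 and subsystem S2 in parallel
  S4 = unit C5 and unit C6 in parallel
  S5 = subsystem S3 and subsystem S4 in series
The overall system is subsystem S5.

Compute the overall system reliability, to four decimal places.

R(C1) = exp(−0.0000233 × 5000) = 0.890030
R(C2) = exp(−0.00000609 × 5000) = 0.970009
R(C3) = exp(−0.0000349 × 5000) = 0.839877
R(C4) = exp(−0.0000211 × 5000) = 0.899874
R(C5) = exp(−0.0000602 × 5000) = 0.740078
R(C6) = exp(−0.00000816 × 5000) = 0.960021
Series (C1 and C2): 0.890030 × 0.970009 = 0.863337
Series (C3 and C4): 0.839877 × 0.899874 = 0.755783
Parallel ([0.863337] and [0.755783]): 1 − (1 − 0.863337)(1 − 0.755783) = 0.966625
Parallel (C5 and C6): 1 − (1 − 0.740078)(1 − 0.960021) = 0.989609
Series ([0.966625] and [0.989609]): 0.966625 × 0.989609 = 0.9566

0.9566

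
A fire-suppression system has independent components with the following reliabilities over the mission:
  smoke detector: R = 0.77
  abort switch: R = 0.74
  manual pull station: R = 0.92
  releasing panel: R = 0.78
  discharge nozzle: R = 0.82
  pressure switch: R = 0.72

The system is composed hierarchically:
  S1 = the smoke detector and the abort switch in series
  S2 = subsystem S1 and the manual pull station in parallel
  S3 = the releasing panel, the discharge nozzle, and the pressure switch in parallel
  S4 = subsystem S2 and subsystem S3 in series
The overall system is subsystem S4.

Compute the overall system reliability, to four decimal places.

0.9549

Series (smoke detector and abort switch): 0.770000 × 0.740000 = 0.569800
Parallel ([0.569800] and manual pull station): 1 − (1 − 0.569800)(1 − 0.920000) = 0.965584
Parallel (releasing panel, discharge nozzle, and pressure switch): 1 − (1 − 0.780000)(1 − 0.820000)(1 − 0.720000) = 0.988912
Series ([0.965584] and [0.988912]): 0.965584 × 0.988912 = 0.9549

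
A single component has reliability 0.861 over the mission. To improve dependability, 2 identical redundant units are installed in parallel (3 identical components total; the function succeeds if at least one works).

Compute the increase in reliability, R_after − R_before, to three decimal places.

R_before = 0.861
R_after = 1 − (1 − 0.861)^3 = 0.997
ΔR = 0.997 − 0.861 = 0.136

0.136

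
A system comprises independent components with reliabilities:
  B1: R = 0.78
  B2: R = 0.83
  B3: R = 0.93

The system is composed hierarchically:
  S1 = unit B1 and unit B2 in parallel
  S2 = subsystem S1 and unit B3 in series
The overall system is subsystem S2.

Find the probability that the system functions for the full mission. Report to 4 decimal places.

0.8952

Parallel (B1 and B2): 1 − (1 − 0.780000)(1 − 0.830000) = 0.962600
Series ([0.962600] and B3): 0.962600 × 0.930000 = 0.8952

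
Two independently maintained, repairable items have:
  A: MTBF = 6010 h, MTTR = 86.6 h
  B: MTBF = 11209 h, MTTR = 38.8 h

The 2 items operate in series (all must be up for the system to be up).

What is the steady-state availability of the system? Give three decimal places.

A(A) = MTBF/(MTBF+MTTR) = 6010/(6010+86.6) = 0.985795
A(B) = MTBF/(MTBF+MTTR) = 11209/(11209+38.8) = 0.996550
Series availability: 0.985795 × 0.996550 = 0.982

0.982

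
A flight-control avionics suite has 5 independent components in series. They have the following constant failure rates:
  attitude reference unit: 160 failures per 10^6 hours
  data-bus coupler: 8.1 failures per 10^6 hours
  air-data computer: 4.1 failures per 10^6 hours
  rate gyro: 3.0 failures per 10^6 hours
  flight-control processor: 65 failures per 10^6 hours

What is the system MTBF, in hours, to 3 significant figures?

4160

Series of exponential components: λ_sys = Σ λ_i
λ_sys = 0.00016 + 0.0000081 + 0.0000041 + 0.0000030 + 0.000065 = 2.4020e-04 /h
MTBF = 1 / λ_sys = 4160 h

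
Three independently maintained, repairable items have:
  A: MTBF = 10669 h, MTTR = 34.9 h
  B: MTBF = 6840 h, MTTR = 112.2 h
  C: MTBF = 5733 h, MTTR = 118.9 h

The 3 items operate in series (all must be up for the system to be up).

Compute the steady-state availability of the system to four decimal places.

A(A) = MTBF/(MTBF+MTTR) = 10669/(10669+34.9) = 0.996740
A(B) = MTBF/(MTBF+MTTR) = 6840/(6840+112.2) = 0.983861
A(C) = MTBF/(MTBF+MTTR) = 5733/(5733+118.9) = 0.979682
Series availability: 0.996740 × 0.983861 × 0.979682 = 0.9607

0.9607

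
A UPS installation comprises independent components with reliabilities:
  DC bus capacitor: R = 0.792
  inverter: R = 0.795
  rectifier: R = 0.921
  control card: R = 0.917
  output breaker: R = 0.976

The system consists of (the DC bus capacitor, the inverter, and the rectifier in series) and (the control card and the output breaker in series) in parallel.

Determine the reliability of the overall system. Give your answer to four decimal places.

Series (DC bus capacitor, inverter, and rectifier): 0.792000 × 0.795000 × 0.921000 = 0.579898
Series (control card and output breaker): 0.917000 × 0.976000 = 0.894992
Parallel ([0.579898] and [0.894992]): 1 − (1 − 0.579898)(1 − 0.894992) = 0.9559

0.9559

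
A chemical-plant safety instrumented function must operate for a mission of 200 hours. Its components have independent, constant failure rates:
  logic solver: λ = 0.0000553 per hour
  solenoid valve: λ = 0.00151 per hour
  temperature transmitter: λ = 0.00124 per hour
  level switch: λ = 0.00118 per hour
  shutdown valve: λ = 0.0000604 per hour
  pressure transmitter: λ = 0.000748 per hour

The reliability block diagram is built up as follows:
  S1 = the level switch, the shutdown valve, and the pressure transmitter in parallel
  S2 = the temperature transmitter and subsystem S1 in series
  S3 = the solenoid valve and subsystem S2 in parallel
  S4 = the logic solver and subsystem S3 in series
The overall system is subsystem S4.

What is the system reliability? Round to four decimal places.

R(logic solver) = exp(−0.0000553 × 200) = 0.989001
R(solenoid valve) = exp(−0.00151 × 200) = 0.739338
R(temperature transmitter) = exp(−0.00124 × 200) = 0.780360
R(level switch) = exp(−0.00118 × 200) = 0.789781
R(shutdown valve) = exp(−0.0000604 × 200) = 0.987993
R(pressure transmitter) = exp(−0.000748 × 200) = 0.861052
Parallel (level switch, shutdown valve, and pressure transmitter): 1 − (1 − 0.789781)(1 − 0.987993)(1 − 0.861052) = 0.999649
Series (temperature transmitter and [0.999649]): 0.780360 × 0.999649 = 0.780086
Parallel (solenoid valve and [0.780086]): 1 − (1 − 0.739338)(1 − 0.780086) = 0.942677
Series (logic solver and [0.942677]): 0.989001 × 0.942677 = 0.9323

0.9323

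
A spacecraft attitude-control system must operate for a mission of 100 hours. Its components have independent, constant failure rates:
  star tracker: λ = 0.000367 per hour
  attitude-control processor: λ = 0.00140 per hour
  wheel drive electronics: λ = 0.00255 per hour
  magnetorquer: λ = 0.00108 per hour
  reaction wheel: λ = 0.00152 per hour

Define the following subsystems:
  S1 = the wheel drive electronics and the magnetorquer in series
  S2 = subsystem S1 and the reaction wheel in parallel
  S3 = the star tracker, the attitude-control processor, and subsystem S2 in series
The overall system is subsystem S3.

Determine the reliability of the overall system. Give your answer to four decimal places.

R(star tracker) = exp(−0.000367 × 100) = 0.963965
R(attitude-control processor) = exp(−0.00140 × 100) = 0.869358
R(wheel drive electronics) = exp(−0.00255 × 100) = 0.774916
R(magnetorquer) = exp(−0.00108 × 100) = 0.897628
R(reaction wheel) = exp(−0.00152 × 100) = 0.858988
Series (wheel drive electronics and magnetorquer): 0.774916 × 0.897628 = 0.695586
Parallel ([0.695586] and reaction wheel): 1 − (1 − 0.695586)(1 − 0.858988) = 0.957074
Series (star tracker, attitude-control processor, and [0.957074]): 0.963965 × 0.869358 × 0.957074 = 0.8021

0.8021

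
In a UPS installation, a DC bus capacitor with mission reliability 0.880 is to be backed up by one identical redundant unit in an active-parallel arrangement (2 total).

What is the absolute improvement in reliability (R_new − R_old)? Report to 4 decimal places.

R_before = 0.880
R_after = 1 − (1 − 0.880)^2 = 0.9856
ΔR = 0.9856 − 0.880 = 0.1056

0.1056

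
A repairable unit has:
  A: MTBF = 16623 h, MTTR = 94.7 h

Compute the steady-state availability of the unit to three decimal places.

A(A) = MTBF/(MTBF+MTTR) = 16623/(16623+94.7) = 0.994

0.994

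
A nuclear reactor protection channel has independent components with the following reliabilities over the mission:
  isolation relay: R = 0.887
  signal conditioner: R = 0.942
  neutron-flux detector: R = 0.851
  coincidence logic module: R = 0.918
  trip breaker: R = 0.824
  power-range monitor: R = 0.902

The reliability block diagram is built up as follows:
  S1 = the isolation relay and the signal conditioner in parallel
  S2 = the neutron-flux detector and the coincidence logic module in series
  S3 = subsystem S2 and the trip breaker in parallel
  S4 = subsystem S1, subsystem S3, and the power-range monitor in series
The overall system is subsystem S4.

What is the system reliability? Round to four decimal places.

0.8616

Parallel (isolation relay and signal conditioner): 1 − (1 − 0.887000)(1 − 0.942000) = 0.993446
Series (neutron-flux detector and coincidence logic module): 0.851000 × 0.918000 = 0.781218
Parallel ([0.781218] and trip breaker): 1 − (1 − 0.781218)(1 − 0.824000) = 0.961494
Series ([0.993446], [0.961494], and power-range monitor): 0.993446 × 0.961494 × 0.902000 = 0.8616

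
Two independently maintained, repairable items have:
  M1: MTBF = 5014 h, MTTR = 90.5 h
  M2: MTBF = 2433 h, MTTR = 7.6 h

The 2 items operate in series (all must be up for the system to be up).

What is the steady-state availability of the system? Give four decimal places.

A(M1) = MTBF/(MTBF+MTTR) = 5014/(5014+90.5) = 0.982271
A(M2) = MTBF/(MTBF+MTTR) = 2433/(2433+7.6) = 0.996886
Series availability: 0.982271 × 0.996886 = 0.9792

0.9792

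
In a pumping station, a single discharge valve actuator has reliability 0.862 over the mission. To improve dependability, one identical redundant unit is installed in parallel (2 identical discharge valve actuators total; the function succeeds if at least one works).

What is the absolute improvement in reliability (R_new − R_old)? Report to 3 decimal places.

R_before = 0.862
R_after = 1 − (1 − 0.862)^2 = 0.981
ΔR = 0.981 − 0.862 = 0.119

0.119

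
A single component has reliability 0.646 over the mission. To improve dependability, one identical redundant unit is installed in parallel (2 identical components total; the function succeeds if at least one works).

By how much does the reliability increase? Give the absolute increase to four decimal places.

R_before = 0.646
R_after = 1 − (1 − 0.646)^2 = 0.8747
ΔR = 0.8747 − 0.646 = 0.2287

0.2287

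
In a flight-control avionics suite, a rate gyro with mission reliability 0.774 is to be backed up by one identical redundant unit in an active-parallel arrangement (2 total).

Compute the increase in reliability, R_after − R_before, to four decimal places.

0.1749

R_before = 0.774
R_after = 1 − (1 − 0.774)^2 = 0.9489
ΔR = 0.9489 − 0.774 = 0.1749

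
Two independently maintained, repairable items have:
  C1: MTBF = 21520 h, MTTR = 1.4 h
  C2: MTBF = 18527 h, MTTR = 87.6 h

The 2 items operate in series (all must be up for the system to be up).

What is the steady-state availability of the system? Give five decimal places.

0.99523

A(C1) = MTBF/(MTBF+MTTR) = 21520/(21520+1.4) = 0.999935
A(C2) = MTBF/(MTBF+MTTR) = 18527/(18527+87.6) = 0.995294
Series availability: 0.999935 × 0.995294 = 0.99523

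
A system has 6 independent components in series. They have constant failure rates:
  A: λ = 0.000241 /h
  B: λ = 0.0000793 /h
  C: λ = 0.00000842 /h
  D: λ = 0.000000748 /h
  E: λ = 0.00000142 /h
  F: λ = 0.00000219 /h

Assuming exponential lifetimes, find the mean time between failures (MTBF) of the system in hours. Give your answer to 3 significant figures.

3000

Series of exponential components: λ_sys = Σ λ_i
λ_sys = 0.000241 + 0.0000793 + 0.00000842 + 0.000000748 + 0.00000142 + 0.00000219 = 3.3308e-04 /h
MTBF = 1 / λ_sys = 3000 h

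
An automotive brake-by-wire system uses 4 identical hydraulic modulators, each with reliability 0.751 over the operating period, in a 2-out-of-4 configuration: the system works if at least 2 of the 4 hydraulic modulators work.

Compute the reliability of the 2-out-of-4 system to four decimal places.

0.9498

R = Σ_{i=2}^{4} C(4,i) p^i (1−p)^{4−i} with p = 0.751
C(4,2)·0.751^2·0.249^2 = 0.209812
C(4,3)·0.751^3·0.249^1 = 0.421870
C(4,4)·0.751^4·0.249^0 = 0.318097
Sum = 0.9498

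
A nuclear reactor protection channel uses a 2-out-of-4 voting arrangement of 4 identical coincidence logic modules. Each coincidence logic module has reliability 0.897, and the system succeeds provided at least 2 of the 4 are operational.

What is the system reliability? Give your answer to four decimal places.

R = Σ_{i=2}^{4} C(4,i) p^i (1−p)^{4−i} with p = 0.897
C(4,2)·0.897^2·0.103^2 = 0.051217
C(4,3)·0.897^3·0.103^1 = 0.297355
C(4,4)·0.897^4·0.103^0 = 0.647396
Sum = 0.9960

0.9960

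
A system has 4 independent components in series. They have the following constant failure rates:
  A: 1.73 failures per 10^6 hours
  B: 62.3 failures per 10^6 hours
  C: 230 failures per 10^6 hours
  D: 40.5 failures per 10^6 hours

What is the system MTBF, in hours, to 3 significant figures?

Series of exponential components: λ_sys = Σ λ_i
λ_sys = 0.00000173 + 0.0000623 + 0.000230 + 0.0000405 = 3.3453e-04 /h
MTBF = 1 / λ_sys = 2990 h

2990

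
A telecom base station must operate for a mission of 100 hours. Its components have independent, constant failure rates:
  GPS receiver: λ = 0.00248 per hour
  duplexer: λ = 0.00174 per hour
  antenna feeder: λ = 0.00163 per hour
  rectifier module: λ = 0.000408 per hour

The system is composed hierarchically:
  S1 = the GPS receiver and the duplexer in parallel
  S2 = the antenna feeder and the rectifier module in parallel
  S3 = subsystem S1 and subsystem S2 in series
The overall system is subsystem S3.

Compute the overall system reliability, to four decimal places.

0.9591

R(GPS receiver) = exp(−0.00248 × 100) = 0.780360
R(duplexer) = exp(−0.00174 × 100) = 0.840297
R(antenna feeder) = exp(−0.00163 × 100) = 0.849591
R(rectifier module) = exp(−0.000408 × 100) = 0.960021
Parallel (GPS receiver and duplexer): 1 − (1 − 0.780360)(1 − 0.840297) = 0.964923
Parallel (antenna feeder and rectifier module): 1 − (1 − 0.849591)(1 − 0.960021) = 0.993987
Series ([0.964923] and [0.993987]): 0.964923 × 0.993987 = 0.9591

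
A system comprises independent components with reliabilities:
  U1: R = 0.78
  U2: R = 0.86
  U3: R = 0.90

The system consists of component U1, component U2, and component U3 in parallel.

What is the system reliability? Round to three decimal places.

0.997

Parallel (U1, U2, and U3): 1 − (1 − 0.78000)(1 − 0.86000)(1 − 0.90000) = 0.997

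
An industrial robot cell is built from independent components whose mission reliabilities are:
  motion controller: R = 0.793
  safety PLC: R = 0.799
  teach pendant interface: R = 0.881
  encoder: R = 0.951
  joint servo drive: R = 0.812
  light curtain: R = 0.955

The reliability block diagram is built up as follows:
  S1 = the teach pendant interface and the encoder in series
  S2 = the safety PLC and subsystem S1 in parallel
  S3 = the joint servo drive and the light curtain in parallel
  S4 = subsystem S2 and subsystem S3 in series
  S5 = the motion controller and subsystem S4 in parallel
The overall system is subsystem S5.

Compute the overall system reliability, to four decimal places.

0.9916

Series (teach pendant interface and encoder): 0.881000 × 0.951000 = 0.837831
Parallel (safety PLC and [0.837831]): 1 − (1 − 0.799000)(1 − 0.837831) = 0.967404
Parallel (joint servo drive and light curtain): 1 − (1 − 0.812000)(1 − 0.955000) = 0.991540
Series ([0.967404] and [0.991540]): 0.967404 × 0.991540 = 0.959220
Parallel (motion controller and [0.959220]): 1 − (1 − 0.793000)(1 − 0.959220) = 0.9916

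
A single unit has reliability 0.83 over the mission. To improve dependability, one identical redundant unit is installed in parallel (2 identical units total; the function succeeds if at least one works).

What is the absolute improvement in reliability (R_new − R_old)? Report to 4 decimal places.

R_before = 0.83
R_after = 1 − (1 − 0.83)^2 = 0.9711
ΔR = 0.9711 − 0.83 = 0.1411

0.1411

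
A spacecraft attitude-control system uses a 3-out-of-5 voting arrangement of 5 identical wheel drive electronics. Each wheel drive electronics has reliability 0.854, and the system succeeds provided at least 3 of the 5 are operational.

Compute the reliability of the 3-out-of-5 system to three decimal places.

R = Σ_{i=3}^{5} C(5,i) p^i (1−p)^{5−i} with p = 0.854
C(5,3)·0.854^3·0.146^2 = 0.13276
C(5,4)·0.854^4·0.146^1 = 0.38829
C(5,5)·0.854^5·0.146^0 = 0.45424
Sum = 0.975

0.975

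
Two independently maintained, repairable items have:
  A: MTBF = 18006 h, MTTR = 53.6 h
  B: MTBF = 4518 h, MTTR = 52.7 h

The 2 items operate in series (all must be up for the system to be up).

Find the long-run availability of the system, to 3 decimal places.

A(A) = MTBF/(MTBF+MTTR) = 18006/(18006+53.6) = 0.997032
A(B) = MTBF/(MTBF+MTTR) = 4518/(4518+52.7) = 0.988470
Series availability: 0.997032 × 0.988470 = 0.986

0.986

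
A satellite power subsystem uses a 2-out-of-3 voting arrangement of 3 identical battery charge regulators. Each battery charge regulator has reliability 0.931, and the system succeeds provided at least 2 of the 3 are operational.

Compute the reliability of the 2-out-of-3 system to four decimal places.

R = Σ_{i=2}^{3} C(3,i) p^i (1−p)^{3−i} with p = 0.931
C(3,2)·0.931^2·0.069^1 = 0.179420
C(3,3)·0.931^3·0.069^0 = 0.806954
Sum = 0.9864

0.9864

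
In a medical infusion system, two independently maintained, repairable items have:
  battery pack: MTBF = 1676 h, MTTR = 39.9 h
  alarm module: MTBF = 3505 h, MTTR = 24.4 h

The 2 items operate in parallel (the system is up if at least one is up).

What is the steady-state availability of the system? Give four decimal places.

A(battery pack) = MTBF/(MTBF+MTTR) = 1676/(1676+39.9) = 0.976747
A(alarm module) = MTBF/(MTBF+MTTR) = 3505/(3505+24.4) = 0.993087
Parallel availability: 1 − (1 − 0.976747)(1 − 0.993087) = 0.9998

0.9998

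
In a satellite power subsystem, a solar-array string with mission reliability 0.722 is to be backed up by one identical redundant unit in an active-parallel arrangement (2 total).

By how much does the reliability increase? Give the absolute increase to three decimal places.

0.201

R_before = 0.722
R_after = 1 − (1 − 0.722)^2 = 0.923
ΔR = 0.923 − 0.722 = 0.201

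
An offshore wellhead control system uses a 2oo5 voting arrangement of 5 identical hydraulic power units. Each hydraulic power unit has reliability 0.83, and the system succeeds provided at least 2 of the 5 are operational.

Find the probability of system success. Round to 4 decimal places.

0.9964

R = Σ_{i=2}^{5} C(5,i) p^i (1−p)^{5−i} with p = 0.83
C(5,2)·0.83^2·0.17^3 = 0.033846
C(5,3)·0.83^3·0.17^2 = 0.165246
C(5,4)·0.83^4·0.17^1 = 0.403396
C(5,5)·0.83^5·0.17^0 = 0.393904
Sum = 0.9964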